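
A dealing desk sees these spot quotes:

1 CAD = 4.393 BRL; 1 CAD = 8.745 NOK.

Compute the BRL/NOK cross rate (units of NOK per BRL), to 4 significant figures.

BRL/NOK = 1.991

1 BRL ÷ 4.393 = 0.227635 CAD
0.227635 CAD × 8.745 = 1.99067 NOK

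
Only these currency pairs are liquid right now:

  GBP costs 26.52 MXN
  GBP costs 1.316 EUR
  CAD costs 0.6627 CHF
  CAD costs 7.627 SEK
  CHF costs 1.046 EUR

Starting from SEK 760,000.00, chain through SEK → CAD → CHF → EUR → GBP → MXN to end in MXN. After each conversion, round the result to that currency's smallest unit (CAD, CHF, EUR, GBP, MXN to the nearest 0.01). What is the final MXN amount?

MXN 1,391,957.89

SEK 760,000.00 ÷ 7.627 = CAD 99,645.99
CAD 99,645.99 × 0.6627 = CHF 66,035.40
CHF 66,035.40 × 1.046 = EUR 69,073.03
EUR 69,073.03 ÷ 1.316 = GBP 52,487.10
GBP 52,487.10 × 26.52 = MXN 1,391,957.89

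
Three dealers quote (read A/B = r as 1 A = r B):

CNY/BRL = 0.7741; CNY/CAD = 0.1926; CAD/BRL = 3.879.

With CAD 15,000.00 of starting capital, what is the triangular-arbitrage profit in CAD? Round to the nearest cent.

Profitable loop is CAD → CNY → BRL → CAD:
CAD 15,000.00 ÷ 0.1926 = CNY 77,881.62
CNY 77,881.62 × 0.7741 = BRL 60,288.16
BRL 60,288.16 ÷ 3.879 = CAD 15,542.19
Profit = CAD 15,542.19 − CAD 15,000.00

Profit: CAD 542.19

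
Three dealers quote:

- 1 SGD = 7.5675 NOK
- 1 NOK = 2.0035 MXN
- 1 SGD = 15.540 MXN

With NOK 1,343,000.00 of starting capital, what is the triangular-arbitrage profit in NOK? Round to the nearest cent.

Profit: NOK 33,528.64

Profitable loop is NOK → SGD → MXN → NOK:
NOK 1,343,000.00 ÷ 7.5675 = SGD 177,469.44
SGD 177,469.44 × 15.540 = MXN 2,757,875.12
MXN 2,757,875.12 ÷ 2.0035 = NOK 1,376,528.64
Profit = NOK 1,376,528.64 − NOK 1,343,000.00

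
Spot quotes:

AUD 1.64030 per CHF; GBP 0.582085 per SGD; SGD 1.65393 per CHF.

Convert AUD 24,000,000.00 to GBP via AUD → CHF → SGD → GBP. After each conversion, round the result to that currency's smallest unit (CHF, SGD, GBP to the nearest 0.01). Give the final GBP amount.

GBP 14,086,123.42

AUD 24,000,000.00 ÷ 1.64030 = CHF 14,631,469.85
CHF 14,631,469.85 × 1.65393 = SGD 24,199,426.93
SGD 24,199,426.93 × 0.582085 = GBP 14,086,123.42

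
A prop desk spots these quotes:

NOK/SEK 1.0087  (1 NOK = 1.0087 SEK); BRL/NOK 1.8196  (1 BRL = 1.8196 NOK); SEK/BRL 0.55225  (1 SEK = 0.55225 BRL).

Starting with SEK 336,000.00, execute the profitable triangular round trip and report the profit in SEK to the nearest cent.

Profitable loop is SEK → BRL → NOK → SEK:
SEK 336,000.00 × 0.55225 = BRL 185,556.00
BRL 185,556.00 × 1.8196 = NOK 337,637.70
NOK 337,637.70 × 1.0087 = SEK 340,575.15
Profit = SEK 340,575.15 − SEK 336,000.00

Profit: SEK 4,575.15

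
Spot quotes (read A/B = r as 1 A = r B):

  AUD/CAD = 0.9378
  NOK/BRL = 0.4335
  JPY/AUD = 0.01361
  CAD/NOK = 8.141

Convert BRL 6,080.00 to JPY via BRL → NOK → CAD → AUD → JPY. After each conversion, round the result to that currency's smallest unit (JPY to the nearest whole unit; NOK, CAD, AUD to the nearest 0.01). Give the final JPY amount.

JPY 134,980

BRL 6,080.00 ÷ 0.4335 = NOK 14,025.37
NOK 14,025.37 ÷ 8.141 = CAD 1,722.81
CAD 1,722.81 ÷ 0.9378 = AUD 1,837.08
AUD 1,837.08 ÷ 0.01361 = JPY 134,980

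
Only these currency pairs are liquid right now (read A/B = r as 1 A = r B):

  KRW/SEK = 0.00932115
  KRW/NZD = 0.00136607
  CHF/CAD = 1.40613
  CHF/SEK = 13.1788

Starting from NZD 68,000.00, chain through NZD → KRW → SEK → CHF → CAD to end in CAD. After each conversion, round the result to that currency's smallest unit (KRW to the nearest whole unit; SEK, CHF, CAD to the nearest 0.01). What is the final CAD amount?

CAD 49,505.69

NZD 68,000.00 ÷ 0.00136607 = KRW 49,777,830
KRW 49,777,830 × 0.00932115 = SEK 463,986.62
SEK 463,986.62 ÷ 13.1788 = CHF 35,207.05
CHF 35,207.05 × 1.40613 = CAD 49,505.69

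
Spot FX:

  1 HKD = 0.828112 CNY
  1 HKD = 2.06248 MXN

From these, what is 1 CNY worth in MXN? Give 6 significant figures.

1 CNY ÷ 0.828112 = 1.20757 HKD
1.20757 HKD × 2.06248 = 2.49058 MXN

CNY/MXN = 2.49058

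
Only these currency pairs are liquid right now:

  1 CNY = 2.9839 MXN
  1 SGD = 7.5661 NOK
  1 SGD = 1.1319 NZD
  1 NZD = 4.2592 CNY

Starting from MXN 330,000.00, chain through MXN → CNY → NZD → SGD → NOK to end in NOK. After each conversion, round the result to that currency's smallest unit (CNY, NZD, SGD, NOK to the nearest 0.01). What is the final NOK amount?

NOK 173,566.41

MXN 330,000.00 ÷ 2.9839 = CNY 110,593.52
CNY 110,593.52 ÷ 4.2592 = NZD 25,965.80
NZD 25,965.80 ÷ 1.1319 = SGD 22,940.01
SGD 22,940.01 × 7.5661 = NOK 173,566.41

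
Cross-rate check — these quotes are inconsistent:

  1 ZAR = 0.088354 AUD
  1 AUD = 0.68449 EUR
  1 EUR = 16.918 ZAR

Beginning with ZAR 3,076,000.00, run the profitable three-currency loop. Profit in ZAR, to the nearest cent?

Profitable loop is ZAR → AUD → EUR → ZAR:
ZAR 3,076,000.00 × 0.088354 = AUD 271,776.90
AUD 271,776.90 × 0.68449 = EUR 186,028.57
EUR 186,028.57 × 16.918 = ZAR 3,147,231.40
Profit = ZAR 3,147,231.40 − ZAR 3,076,000.00

Profit: ZAR 71,231.40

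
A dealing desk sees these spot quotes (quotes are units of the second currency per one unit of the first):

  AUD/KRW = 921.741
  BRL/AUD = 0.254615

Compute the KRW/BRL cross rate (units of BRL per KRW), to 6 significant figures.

KRW/BRL = 0.00426096

1 KRW ÷ 921.741 = 0.0010849 AUD
0.0010849 AUD ÷ 0.254615 = 0.00426096 BRL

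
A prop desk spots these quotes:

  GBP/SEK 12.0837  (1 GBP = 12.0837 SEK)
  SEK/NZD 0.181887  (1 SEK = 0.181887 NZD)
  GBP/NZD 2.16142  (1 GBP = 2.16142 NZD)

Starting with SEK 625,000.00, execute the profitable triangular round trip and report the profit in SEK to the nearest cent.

Profit: SEK 10,539.35

Profitable loop is SEK → NZD → GBP → SEK:
SEK 625,000.00 × 0.181887 = NZD 113,679.38
NZD 113,679.38 ÷ 2.16142 = GBP 52,594.76
GBP 52,594.76 × 12.0837 = SEK 635,539.35
Profit = SEK 635,539.35 − SEK 625,000.00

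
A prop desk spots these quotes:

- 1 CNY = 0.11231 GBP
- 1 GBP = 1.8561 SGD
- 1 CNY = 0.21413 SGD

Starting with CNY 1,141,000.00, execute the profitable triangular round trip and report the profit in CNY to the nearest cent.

Profitable loop is CNY → SGD → GBP → CNY:
CNY 1,141,000.00 × 0.21413 = SGD 244,322.33
SGD 244,322.33 ÷ 1.8561 = GBP 131,632.09
GBP 131,632.09 ÷ 0.11231 = CNY 1,172,042.51
Profit = CNY 1,172,042.51 − CNY 1,141,000.00

Profit: CNY 31,042.51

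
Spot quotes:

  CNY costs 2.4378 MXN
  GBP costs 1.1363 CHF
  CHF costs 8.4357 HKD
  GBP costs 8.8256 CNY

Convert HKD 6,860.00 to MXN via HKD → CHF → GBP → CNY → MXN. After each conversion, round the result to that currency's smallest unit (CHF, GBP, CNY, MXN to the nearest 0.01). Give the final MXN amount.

MXN 15,397.46

HKD 6,860.00 ÷ 8.4357 = CHF 813.21
CHF 813.21 ÷ 1.1363 = GBP 715.66
GBP 715.66 × 8.8256 = CNY 6,316.13
CNY 6,316.13 × 2.4378 = MXN 15,397.46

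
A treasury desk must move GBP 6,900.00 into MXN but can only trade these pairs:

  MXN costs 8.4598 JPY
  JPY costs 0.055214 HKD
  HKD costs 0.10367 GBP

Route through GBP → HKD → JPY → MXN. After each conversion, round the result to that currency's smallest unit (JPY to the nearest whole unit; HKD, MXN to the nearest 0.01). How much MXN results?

GBP 6,900.00 ÷ 0.10367 = HKD 66,557.35
HKD 66,557.35 ÷ 0.055214 = JPY 1,205,443
JPY 1,205,443 ÷ 8.4598 = MXN 142,490.72

MXN 142,490.72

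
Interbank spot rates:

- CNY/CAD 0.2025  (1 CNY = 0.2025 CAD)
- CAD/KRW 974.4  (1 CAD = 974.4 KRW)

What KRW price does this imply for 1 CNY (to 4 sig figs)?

1 CNY × 0.2025 = 0.2025 CAD
0.2025 CAD × 974.4 = 197.316 KRW

CNY/KRW = 197.3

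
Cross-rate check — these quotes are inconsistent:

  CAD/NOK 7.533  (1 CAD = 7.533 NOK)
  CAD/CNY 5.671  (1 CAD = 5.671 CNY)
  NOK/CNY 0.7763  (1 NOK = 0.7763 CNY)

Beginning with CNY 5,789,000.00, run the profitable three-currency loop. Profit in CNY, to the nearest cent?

Profitable loop is CNY → CAD → NOK → CNY:
CNY 5,789,000.00 ÷ 5.671 = CAD 1,020,807.62
CAD 1,020,807.62 × 7.533 = NOK 7,689,743.78
NOK 7,689,743.78 × 0.7763 = CNY 5,969,548.10
Profit = CNY 5,969,548.10 − CNY 5,789,000.00

Profit: CNY 180,548.10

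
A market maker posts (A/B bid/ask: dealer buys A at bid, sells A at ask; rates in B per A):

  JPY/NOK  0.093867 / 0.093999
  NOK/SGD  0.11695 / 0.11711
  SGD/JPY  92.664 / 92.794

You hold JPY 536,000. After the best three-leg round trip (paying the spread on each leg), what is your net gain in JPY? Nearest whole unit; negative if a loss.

Best loop JPY → NOK → SGD → JPY:
JPY 536,000 × 0.093867 (sell JPY at bid) = NOK 50,312.71
NOK 50,312.71 × 0.11695 (sell NOK at bid) = SGD 5,884.07
SGD 5,884.07 × 92.664 (sell SGD at bid) = JPY 545,242

Net profit: JPY 9,242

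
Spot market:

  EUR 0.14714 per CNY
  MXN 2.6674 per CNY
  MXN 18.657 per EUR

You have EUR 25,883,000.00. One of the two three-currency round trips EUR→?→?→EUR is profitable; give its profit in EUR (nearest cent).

Profitable loop is EUR → MXN → CNY → EUR:
EUR 25,883,000.00 × 18.657 = MXN 482,899,131.00
MXN 482,899,131.00 ÷ 2.6674 = CNY 181,037,388.84
CNY 181,037,388.84 × 0.14714 = EUR 26,637,841.39
Profit = EUR 26,637,841.39 − EUR 25,883,000.00

Profit: EUR 754,841.39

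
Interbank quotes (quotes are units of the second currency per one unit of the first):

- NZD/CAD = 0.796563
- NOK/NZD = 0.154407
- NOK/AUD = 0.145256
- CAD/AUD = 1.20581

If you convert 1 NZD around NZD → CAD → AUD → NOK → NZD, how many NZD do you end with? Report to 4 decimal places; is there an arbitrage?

Around NZD → CAD → AUD → NOK → NZD: 1 × 0.796563 × 1.20581 ÷ 0.145256 × 0.154407 = 1.021015
Product > 1; profitable direction is NZD → CAD → AUD → NOK → NZD.

1.0210 (arbitrage exists)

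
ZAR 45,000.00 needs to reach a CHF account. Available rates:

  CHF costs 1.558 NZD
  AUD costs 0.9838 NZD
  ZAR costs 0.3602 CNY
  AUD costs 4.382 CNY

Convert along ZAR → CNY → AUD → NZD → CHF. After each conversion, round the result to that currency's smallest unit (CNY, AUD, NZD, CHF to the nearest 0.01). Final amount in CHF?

CHF 2,335.74

ZAR 45,000.00 × 0.3602 = CNY 16,209.00
CNY 16,209.00 ÷ 4.382 = AUD 3,699.00
AUD 3,699.00 × 0.9838 = NZD 3,639.08
NZD 3,639.08 ÷ 1.558 = CHF 2,335.74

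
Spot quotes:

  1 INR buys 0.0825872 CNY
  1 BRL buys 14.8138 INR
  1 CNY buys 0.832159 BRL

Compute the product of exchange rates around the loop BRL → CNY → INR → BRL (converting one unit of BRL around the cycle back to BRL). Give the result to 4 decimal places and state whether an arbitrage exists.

0.9822 (arbitrage exists)

Around BRL → CNY → INR → BRL: 1 ÷ 0.832159 ÷ 0.0825872 ÷ 14.8138 = 0.982233
Product < 1; profitable direction is BRL → INR → CNY → BRL.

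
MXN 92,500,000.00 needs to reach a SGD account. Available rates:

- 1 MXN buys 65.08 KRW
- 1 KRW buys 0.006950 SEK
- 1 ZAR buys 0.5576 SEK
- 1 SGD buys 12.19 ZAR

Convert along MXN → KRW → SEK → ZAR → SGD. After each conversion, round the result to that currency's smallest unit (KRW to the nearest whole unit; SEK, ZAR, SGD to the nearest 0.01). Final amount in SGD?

SGD 6,155,277.13

MXN 92,500,000.00 × 65.08 = KRW 6,019,900,000
KRW 6,019,900,000 × 0.006950 = SEK 41,838,305.00
SEK 41,838,305.00 ÷ 0.5576 = ZAR 75,032,828.19
ZAR 75,032,828.19 ÷ 12.19 = SGD 6,155,277.13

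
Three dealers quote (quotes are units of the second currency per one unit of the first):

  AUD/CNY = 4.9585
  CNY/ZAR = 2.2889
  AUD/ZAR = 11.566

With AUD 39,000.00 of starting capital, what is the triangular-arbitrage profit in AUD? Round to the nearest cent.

Profitable loop is AUD → ZAR → CNY → AUD:
AUD 39,000.00 × 11.566 = ZAR 451,074.00
ZAR 451,074.00 ÷ 2.2889 = CNY 197,070.21
CNY 197,070.21 ÷ 4.9585 = AUD 39,743.92
Profit = AUD 39,743.92 − AUD 39,000.00

Profit: AUD 743.92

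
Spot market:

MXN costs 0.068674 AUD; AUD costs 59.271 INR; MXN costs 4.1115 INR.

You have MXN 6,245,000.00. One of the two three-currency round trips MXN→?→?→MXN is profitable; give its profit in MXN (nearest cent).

Profitable loop is MXN → INR → AUD → MXN:
MXN 6,245,000.00 × 4.1115 = INR 25,676,317.50
INR 25,676,317.50 ÷ 59.271 = AUD 433,202.03
AUD 433,202.03 ÷ 0.068674 = MXN 6,308,093.74
Profit = MXN 6,308,093.74 − MXN 6,245,000.00

Profit: MXN 63,093.74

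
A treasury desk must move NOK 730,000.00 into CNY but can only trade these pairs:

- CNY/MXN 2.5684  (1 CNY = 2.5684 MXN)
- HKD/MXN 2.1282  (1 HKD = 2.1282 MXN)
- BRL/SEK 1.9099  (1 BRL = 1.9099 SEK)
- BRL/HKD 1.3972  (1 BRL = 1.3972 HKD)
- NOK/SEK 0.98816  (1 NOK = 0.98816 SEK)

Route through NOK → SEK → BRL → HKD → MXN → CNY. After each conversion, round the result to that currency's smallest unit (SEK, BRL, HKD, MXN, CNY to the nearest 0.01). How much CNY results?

CNY 437,268.16

NOK 730,000.00 × 0.98816 = SEK 721,356.80
SEK 721,356.80 ÷ 1.9099 = BRL 377,693.49
BRL 377,693.49 × 1.3972 = HKD 527,713.34
HKD 527,713.34 × 2.1282 = MXN 1,123,079.53
MXN 1,123,079.53 ÷ 2.5684 = CNY 437,268.16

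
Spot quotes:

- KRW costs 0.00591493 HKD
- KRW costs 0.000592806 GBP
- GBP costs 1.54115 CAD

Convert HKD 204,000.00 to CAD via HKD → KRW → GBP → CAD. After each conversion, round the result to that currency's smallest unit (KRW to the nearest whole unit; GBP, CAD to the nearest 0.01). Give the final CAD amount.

HKD 204,000.00 ÷ 0.00591493 = KRW 34,488,996
KRW 34,488,996 × 0.000592806 = GBP 20,445.28
GBP 20,445.28 × 1.54115 = CAD 31,509.24

CAD 31,509.24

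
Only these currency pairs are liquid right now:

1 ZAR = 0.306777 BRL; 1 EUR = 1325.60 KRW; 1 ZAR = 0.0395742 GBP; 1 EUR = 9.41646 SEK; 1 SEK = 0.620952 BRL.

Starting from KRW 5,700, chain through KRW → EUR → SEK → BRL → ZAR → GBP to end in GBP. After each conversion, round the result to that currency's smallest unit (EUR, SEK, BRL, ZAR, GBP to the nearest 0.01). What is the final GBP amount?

GBP 3.24

KRW 5,700 ÷ 1325.60 = EUR 4.30
EUR 4.30 × 9.41646 = SEK 40.49
SEK 40.49 × 0.620952 = BRL 25.14
BRL 25.14 ÷ 0.306777 = ZAR 81.95
ZAR 81.95 × 0.0395742 = GBP 3.24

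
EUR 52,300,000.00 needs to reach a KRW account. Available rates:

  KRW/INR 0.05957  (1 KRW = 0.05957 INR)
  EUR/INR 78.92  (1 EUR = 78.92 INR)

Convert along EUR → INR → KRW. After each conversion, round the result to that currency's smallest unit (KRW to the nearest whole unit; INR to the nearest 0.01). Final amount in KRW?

EUR 52,300,000.00 × 78.92 = INR 4,127,516,000.00
INR 4,127,516,000.00 ÷ 0.05957 = KRW 69,288,500,923

KRW 69,288,500,923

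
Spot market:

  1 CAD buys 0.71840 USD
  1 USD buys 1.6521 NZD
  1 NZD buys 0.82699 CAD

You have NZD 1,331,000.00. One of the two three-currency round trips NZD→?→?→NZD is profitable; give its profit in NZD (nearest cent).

Profit: NZD 25,048.25

Profitable loop is NZD → USD → CAD → NZD:
NZD 1,331,000.00 ÷ 1.6521 = USD 805,641.31
USD 805,641.31 ÷ 0.71840 = CAD 1,121,438.34
CAD 1,121,438.34 ÷ 0.82699 = NZD 1,356,048.25
Profit = NZD 1,356,048.25 − NZD 1,331,000.00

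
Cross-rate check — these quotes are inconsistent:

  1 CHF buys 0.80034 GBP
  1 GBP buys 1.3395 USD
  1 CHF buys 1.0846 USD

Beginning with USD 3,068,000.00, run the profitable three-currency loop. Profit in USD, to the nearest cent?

Profit: USD 35,899.95

Profitable loop is USD → GBP → CHF → USD:
USD 3,068,000.00 ÷ 1.3395 = GBP 2,290,406.87
GBP 2,290,406.87 ÷ 0.80034 = CHF 2,861,792.32
CHF 2,861,792.32 × 1.0846 = USD 3,103,899.95
Profit = USD 3,103,899.95 − USD 3,068,000.00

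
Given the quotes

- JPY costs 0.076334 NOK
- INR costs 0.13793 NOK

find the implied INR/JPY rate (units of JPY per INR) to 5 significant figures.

INR/JPY = 1.8069

1 INR × 0.13793 = 0.13793 NOK
0.13793 NOK ÷ 0.076334 = 1.80693 JPY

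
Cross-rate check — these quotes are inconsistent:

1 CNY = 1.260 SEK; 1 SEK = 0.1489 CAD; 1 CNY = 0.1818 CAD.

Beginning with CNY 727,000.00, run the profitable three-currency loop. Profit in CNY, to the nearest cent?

Profit: CNY 23,249.60

Profitable loop is CNY → SEK → CAD → CNY:
CNY 727,000.00 × 1.260 = SEK 916,020.00
SEK 916,020.00 × 0.1489 = CAD 136,395.38
CAD 136,395.38 ÷ 0.1818 = CNY 750,249.60
Profit = CNY 750,249.60 − CNY 727,000.00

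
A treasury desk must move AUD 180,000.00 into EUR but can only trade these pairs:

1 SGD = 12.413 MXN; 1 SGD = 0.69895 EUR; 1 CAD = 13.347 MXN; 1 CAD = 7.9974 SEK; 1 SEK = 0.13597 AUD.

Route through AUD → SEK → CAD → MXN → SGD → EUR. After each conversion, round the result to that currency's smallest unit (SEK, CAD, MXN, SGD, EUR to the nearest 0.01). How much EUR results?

AUD 180,000.00 ÷ 0.13597 = SEK 1,323,821.43
SEK 1,323,821.43 ÷ 7.9974 = CAD 165,531.48
CAD 165,531.48 × 13.347 = MXN 2,209,348.66
MXN 2,209,348.66 ÷ 12.413 = SGD 177,986.68
SGD 177,986.68 × 0.69895 = EUR 124,403.79

EUR 124,403.79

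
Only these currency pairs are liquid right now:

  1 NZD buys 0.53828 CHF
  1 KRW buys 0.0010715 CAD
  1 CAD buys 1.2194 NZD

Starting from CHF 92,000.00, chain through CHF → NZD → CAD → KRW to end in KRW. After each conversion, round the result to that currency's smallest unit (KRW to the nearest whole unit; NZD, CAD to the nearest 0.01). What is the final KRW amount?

CHF 92,000.00 ÷ 0.53828 = NZD 170,914.77
NZD 170,914.77 ÷ 1.2194 = CAD 140,163.01
CAD 140,163.01 ÷ 0.0010715 = KRW 130,810,089

KRW 130,810,089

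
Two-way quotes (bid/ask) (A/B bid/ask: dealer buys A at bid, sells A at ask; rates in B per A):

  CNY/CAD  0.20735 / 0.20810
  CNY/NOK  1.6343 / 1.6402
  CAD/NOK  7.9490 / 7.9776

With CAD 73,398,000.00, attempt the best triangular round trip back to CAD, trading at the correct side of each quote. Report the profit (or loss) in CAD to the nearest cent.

Net profit: CAD 359,120.81

Best loop CAD → NOK → CNY → CAD:
CAD 73,398,000.00 × 7.9490 (sell CAD at bid) = NOK 583,440,702.00
NOK 583,440,702.00 ÷ 1.6402 (buy CNY at ask) = CNY 355,713,145.96
CNY 355,713,145.96 × 0.20735 (sell CNY at bid) = CAD 73,757,120.81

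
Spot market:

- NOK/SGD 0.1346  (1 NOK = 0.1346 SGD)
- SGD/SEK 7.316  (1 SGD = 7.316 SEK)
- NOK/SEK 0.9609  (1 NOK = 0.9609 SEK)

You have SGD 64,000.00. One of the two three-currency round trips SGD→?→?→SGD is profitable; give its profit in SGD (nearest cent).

Profit: SGD 1,587.42

Profitable loop is SGD → SEK → NOK → SGD:
SGD 64,000.00 × 7.316 = SEK 468,224.00
SEK 468,224.00 ÷ 0.9609 = NOK 487,276.51
NOK 487,276.51 × 0.1346 = SGD 65,587.42
Profit = SGD 65,587.42 − SGD 64,000.00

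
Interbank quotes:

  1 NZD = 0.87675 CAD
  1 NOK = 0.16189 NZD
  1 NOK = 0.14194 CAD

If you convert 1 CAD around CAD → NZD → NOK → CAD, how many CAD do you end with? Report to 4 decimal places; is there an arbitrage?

Around CAD → NZD → NOK → CAD: 1 ÷ 0.87675 ÷ 0.16189 × 0.14194 = 1.000021
Product ≈ 1 (deviation 0.002%, within rounding noise).

1.0000 (no arbitrage)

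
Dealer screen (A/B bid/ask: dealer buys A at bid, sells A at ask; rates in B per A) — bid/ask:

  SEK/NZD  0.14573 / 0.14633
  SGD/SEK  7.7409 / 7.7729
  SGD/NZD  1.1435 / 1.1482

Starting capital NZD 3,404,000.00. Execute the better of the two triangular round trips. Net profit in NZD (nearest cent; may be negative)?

Net profit: NZD 18,230.58

Best loop NZD → SEK → SGD → NZD:
NZD 3,404,000.00 ÷ 0.14633 (buy SEK at ask) = SEK 23,262,488.89
SEK 23,262,488.89 ÷ 7.7729 (buy SGD at ask) = SGD 2,992,768.32
SGD 2,992,768.32 × 1.1435 (sell SGD at bid) = NZD 3,422,230.58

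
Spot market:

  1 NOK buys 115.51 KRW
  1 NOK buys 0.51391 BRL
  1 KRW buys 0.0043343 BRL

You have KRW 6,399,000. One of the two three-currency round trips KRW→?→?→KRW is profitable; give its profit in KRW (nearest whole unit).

Profitable loop is KRW → NOK → BRL → KRW:
KRW 6,399,000 ÷ 115.51 = NOK 55,397.80
NOK 55,397.80 × 0.51391 = BRL 28,469.48
BRL 28,469.48 ÷ 0.0043343 = KRW 6,568,416
Profit = KRW 6,568,416 − KRW 6,399,000

Profit: KRW 169,416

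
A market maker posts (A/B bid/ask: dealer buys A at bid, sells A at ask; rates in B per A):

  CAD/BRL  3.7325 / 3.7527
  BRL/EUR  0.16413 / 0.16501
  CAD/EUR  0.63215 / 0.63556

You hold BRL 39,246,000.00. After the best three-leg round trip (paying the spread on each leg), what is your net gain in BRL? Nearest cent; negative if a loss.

Net profit: BRL 818,657.11

Best loop BRL → CAD → EUR → BRL:
BRL 39,246,000.00 ÷ 3.7527 (buy CAD at ask) = CAD 10,458,070.19
CAD 10,458,070.19 × 0.63215 (sell CAD at bid) = EUR 6,611,069.07
EUR 6,611,069.07 ÷ 0.16501 (buy BRL at ask) = BRL 40,064,657.11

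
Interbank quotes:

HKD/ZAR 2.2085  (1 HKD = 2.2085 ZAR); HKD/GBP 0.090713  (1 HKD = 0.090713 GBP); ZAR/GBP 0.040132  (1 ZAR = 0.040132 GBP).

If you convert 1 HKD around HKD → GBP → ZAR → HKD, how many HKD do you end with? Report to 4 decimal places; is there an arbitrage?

Around HKD → GBP → ZAR → HKD: 1 × 0.090713 ÷ 0.040132 ÷ 2.2085 = 1.023485
Product > 1; profitable direction is HKD → GBP → ZAR → HKD.

1.0235 (arbitrage exists)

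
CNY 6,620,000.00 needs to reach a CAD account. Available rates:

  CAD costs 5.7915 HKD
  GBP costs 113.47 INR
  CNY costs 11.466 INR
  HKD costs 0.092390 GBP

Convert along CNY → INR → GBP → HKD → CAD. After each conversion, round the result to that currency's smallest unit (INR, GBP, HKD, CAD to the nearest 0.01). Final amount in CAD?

CAD 1,250,180.86

CNY 6,620,000.00 × 11.466 = INR 75,904,920.00
INR 75,904,920.00 ÷ 113.47 = GBP 668,942.63
GBP 668,942.63 ÷ 0.092390 = HKD 7,240,422.45
HKD 7,240,422.45 ÷ 5.7915 = CAD 1,250,180.86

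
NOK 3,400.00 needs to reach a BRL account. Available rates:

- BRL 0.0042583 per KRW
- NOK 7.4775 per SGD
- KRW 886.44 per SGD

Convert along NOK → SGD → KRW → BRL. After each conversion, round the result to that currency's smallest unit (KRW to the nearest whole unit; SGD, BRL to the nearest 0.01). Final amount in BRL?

BRL 1,716.37

NOK 3,400.00 ÷ 7.4775 = SGD 454.70
SGD 454.70 × 886.44 = KRW 403,064
KRW 403,064 × 0.0042583 = BRL 1,716.37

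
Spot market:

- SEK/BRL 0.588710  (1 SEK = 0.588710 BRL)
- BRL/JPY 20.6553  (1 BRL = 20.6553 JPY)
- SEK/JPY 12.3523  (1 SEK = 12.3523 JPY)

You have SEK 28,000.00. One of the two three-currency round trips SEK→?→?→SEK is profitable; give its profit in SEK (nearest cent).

Profit: SEK 442.84

Profitable loop is SEK → JPY → BRL → SEK:
SEK 28,000.00 × 12.3523 = JPY 345,864
JPY 345,864 ÷ 20.6553 = BRL 16,744.58
BRL 16,744.58 ÷ 0.588710 = SEK 28,442.84
Profit = SEK 28,442.84 − SEK 28,000.00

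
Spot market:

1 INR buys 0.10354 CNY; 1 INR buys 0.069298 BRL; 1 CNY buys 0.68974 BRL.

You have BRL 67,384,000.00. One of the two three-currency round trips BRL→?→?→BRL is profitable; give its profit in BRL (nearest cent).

Profit: BRL 2,059,189.62

Profitable loop is BRL → INR → CNY → BRL:
BRL 67,384,000.00 ÷ 0.069298 = INR 972,380,155.27
INR 972,380,155.27 × 0.10354 = CNY 100,680,241.28
CNY 100,680,241.28 × 0.68974 = BRL 69,443,189.62
Profit = BRL 69,443,189.62 − BRL 67,384,000.00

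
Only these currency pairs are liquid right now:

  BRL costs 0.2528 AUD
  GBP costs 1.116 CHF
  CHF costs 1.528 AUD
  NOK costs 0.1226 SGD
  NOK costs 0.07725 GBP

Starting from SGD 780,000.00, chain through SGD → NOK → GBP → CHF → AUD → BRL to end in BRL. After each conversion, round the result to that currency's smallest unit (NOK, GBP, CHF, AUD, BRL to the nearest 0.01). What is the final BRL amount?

SGD 780,000.00 ÷ 0.1226 = NOK 6,362,153.34
NOK 6,362,153.34 × 0.07725 = GBP 491,476.35
GBP 491,476.35 × 1.116 = CHF 548,487.61
CHF 548,487.61 × 1.528 = AUD 838,089.07
AUD 838,089.07 ÷ 0.2528 = BRL 3,315,225.75

BRL 3,315,225.75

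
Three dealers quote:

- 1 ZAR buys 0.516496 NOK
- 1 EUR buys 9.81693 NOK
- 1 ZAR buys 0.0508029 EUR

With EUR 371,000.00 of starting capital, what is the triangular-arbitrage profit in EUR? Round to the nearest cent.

Profitable loop is EUR → ZAR → NOK → EUR:
EUR 371,000.00 ÷ 0.0508029 = ZAR 7,302,732.72
ZAR 7,302,732.72 × 0.516496 = NOK 3,771,832.24
NOK 3,771,832.24 ÷ 9.81693 = EUR 384,217.09
Profit = EUR 384,217.09 − EUR 371,000.00

Profit: EUR 13,217.09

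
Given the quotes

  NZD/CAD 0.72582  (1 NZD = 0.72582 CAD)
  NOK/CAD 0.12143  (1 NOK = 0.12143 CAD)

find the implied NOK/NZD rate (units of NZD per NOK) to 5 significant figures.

NOK/NZD = 0.16730

1 NOK × 0.12143 = 0.12143 CAD
0.12143 CAD ÷ 0.72582 = 0.1673 NZD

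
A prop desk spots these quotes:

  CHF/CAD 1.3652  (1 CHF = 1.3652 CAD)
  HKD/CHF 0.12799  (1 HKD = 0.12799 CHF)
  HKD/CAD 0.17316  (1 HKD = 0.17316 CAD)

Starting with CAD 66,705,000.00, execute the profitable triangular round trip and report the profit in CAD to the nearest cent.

Profit: CAD 605,548.58

Profitable loop is CAD → HKD → CHF → CAD:
CAD 66,705,000.00 ÷ 0.17316 = HKD 385,221,760.22
HKD 385,221,760.22 × 0.12799 = CHF 49,304,533.09
CHF 49,304,533.09 × 1.3652 = CAD 67,310,548.58
Profit = CAD 67,310,548.58 − CAD 66,705,000.00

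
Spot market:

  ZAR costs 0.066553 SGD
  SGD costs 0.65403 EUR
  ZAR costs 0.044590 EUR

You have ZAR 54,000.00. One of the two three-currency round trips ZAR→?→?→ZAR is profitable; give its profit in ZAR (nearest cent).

Profitable loop is ZAR → EUR → SGD → ZAR:
ZAR 54,000.00 × 0.044590 = EUR 2,407.86
EUR 2,407.86 ÷ 0.65403 = SGD 3,681.57
SGD 3,681.57 ÷ 0.066553 = ZAR 55,317.93
Profit = ZAR 55,317.93 − ZAR 54,000.00

Profit: ZAR 1,317.93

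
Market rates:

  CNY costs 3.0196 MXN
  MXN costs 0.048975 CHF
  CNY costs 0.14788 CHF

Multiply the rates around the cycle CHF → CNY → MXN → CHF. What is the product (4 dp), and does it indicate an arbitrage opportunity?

1.0000 (no arbitrage)

Around CHF → CNY → MXN → CHF: 1 ÷ 0.14788 × 3.0196 × 0.048975 = 1.000033
Product ≈ 1 (deviation 0.003%, within rounding noise).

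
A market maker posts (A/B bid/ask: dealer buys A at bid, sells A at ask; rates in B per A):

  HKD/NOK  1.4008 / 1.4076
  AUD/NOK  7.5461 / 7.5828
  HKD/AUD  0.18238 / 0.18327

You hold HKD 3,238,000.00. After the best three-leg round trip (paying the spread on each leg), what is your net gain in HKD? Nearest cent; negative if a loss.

Best loop HKD → NOK → AUD → HKD:
HKD 3,238,000.00 × 1.4008 (sell HKD at bid) = NOK 4,535,790.40
NOK 4,535,790.40 ÷ 7.5828 (buy AUD at ask) = AUD 598,168.28
AUD 598,168.28 ÷ 0.18327 (buy HKD at ask) = HKD 3,263,863.57

Net profit: HKD 25,863.57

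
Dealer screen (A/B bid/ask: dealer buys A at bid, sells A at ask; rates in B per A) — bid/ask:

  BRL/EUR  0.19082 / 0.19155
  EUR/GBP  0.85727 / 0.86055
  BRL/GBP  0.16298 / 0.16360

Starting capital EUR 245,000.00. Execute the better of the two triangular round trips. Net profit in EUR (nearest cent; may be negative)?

Best loop EUR → GBP → BRL → EUR:
EUR 245,000.00 × 0.85727 (sell EUR at bid) = GBP 210,031.15
GBP 210,031.15 ÷ 0.16360 (buy BRL at ask) = BRL 1,283,808.99
BRL 1,283,808.99 × 0.19082 (sell BRL at bid) = EUR 244,976.43

Net result: EUR -23.57 (no profitable arbitrage after spreads)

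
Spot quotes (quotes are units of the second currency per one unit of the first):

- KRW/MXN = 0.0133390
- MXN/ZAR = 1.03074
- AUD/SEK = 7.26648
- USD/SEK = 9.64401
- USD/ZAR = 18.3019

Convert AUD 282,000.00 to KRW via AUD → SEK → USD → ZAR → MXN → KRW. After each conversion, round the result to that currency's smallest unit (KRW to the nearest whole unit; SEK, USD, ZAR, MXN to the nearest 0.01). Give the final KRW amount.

AUD 282,000.00 × 7.26648 = SEK 2,049,147.36
SEK 2,049,147.36 ÷ 9.64401 = USD 212,478.77
USD 212,478.77 × 18.3019 = ZAR 3,888,765.20
ZAR 3,888,765.20 ÷ 1.03074 = MXN 3,772,789.65
MXN 3,772,789.65 ÷ 0.0133390 = KRW 282,839,017

KRW 282,839,017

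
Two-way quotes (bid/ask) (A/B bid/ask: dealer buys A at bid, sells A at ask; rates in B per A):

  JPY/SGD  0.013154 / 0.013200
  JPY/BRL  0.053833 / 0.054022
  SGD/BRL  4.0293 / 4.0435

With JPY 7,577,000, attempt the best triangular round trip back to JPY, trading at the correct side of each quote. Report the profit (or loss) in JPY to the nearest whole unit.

Net profit: JPY 65,131

Best loop JPY → BRL → SGD → JPY:
JPY 7,577,000 × 0.053833 (sell JPY at bid) = BRL 407,892.64
BRL 407,892.64 ÷ 4.0435 (buy SGD at ask) = SGD 100,876.13
SGD 100,876.13 ÷ 0.013200 (buy JPY at ask) = JPY 7,642,131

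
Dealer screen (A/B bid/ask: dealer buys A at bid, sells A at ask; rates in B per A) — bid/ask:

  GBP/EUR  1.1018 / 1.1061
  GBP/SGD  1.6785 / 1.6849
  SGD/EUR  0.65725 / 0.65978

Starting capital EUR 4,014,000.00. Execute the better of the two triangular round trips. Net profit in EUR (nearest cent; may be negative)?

Net result: EUR -10,545.32 (no profitable arbitrage after spreads)

Best loop EUR → GBP → SGD → EUR:
EUR 4,014,000.00 ÷ 1.1061 (buy GBP at ask) = GBP 3,628,966.64
GBP 3,628,966.64 × 1.6785 (sell GBP at bid) = SGD 6,091,220.50
SGD 6,091,220.50 × 0.65725 (sell SGD at bid) = EUR 4,003,454.68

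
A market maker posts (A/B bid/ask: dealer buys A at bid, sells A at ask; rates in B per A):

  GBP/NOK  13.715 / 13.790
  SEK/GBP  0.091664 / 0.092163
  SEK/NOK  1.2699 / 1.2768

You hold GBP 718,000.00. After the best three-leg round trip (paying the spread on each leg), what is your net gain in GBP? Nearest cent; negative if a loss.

Best loop GBP → SEK → NOK → GBP:
GBP 718,000.00 ÷ 0.092163 (buy SEK at ask) = SEK 7,790,545.01
SEK 7,790,545.01 × 1.2699 (sell SEK at bid) = NOK 9,893,213.11
NOK 9,893,213.11 ÷ 13.790 (buy GBP at ask) = GBP 717,419.37

Net result: GBP -580.63 (no profitable arbitrage after spreads)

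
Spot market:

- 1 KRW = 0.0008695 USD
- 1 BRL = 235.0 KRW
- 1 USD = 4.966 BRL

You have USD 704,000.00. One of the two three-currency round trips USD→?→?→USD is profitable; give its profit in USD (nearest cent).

Profitable loop is USD → BRL → KRW → USD:
USD 704,000.00 × 4.966 = BRL 3,496,064.00
BRL 3,496,064.00 × 235.0 = KRW 821,575,040
KRW 821,575,040 × 0.0008695 = USD 714,359.50
Profit = USD 714,359.50 − USD 704,000.00

Profit: USD 10,359.50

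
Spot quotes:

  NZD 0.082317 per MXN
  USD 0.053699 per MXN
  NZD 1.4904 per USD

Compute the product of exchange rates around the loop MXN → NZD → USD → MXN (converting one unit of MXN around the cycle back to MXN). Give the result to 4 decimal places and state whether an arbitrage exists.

1.0285 (arbitrage exists)

Around MXN → NZD → USD → MXN: 1 × 0.082317 ÷ 1.4904 ÷ 0.053699 = 1.028538
Product > 1; profitable direction is MXN → NZD → USD → MXN.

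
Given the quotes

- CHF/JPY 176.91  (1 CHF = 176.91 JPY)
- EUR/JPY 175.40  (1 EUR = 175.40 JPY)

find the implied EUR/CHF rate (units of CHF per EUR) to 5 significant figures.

1 EUR × 175.40 = 175.4 JPY
175.4 JPY ÷ 176.91 = 0.991465 CHF

EUR/CHF = 0.99146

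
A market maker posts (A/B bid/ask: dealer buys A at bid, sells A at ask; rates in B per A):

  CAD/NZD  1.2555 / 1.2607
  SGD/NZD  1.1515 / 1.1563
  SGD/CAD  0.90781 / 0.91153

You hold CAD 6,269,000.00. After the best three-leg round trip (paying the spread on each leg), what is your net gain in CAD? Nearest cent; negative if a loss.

Best loop CAD → SGD → NZD → CAD:
CAD 6,269,000.00 ÷ 0.91153 (buy SGD at ask) = SGD 6,877,447.81
SGD 6,877,447.81 × 1.1515 (sell SGD at bid) = NZD 7,919,381.15
NZD 7,919,381.15 ÷ 1.2607 (buy CAD at ask) = CAD 6,281,733.28

Net profit: CAD 12,733.28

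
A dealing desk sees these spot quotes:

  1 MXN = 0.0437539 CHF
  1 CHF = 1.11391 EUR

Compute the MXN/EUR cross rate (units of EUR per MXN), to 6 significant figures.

MXN/EUR = 0.0487379

1 MXN × 0.0437539 = 0.0437539 CHF
0.0437539 CHF × 1.11391 = 0.0487379 EUR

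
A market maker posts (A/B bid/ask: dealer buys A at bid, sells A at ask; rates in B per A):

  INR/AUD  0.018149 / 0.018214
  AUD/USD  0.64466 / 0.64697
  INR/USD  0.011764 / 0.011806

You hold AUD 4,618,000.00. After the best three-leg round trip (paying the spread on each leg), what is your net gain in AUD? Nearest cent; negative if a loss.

Net result: AUD -7,803.15 (no profitable arbitrage after spreads)

Best loop AUD → INR → USD → AUD:
AUD 4,618,000.00 ÷ 0.018214 (buy INR at ask) = INR 253,541,232.02
INR 253,541,232.02 × 0.011764 (sell INR at bid) = USD 2,982,659.05
USD 2,982,659.05 ÷ 0.64697 (buy AUD at ask) = AUD 4,610,196.85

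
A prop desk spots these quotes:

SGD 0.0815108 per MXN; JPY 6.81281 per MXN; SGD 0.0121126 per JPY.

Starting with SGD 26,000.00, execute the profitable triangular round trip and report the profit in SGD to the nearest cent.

Profitable loop is SGD → MXN → JPY → SGD:
SGD 26,000.00 ÷ 0.0815108 = MXN 318,976.14
MXN 318,976.14 × 6.81281 = JPY 2,173,124
JPY 2,173,124 × 0.0121126 = SGD 26,322.18
Profit = SGD 26,322.18 − SGD 26,000.00

Profit: SGD 322.18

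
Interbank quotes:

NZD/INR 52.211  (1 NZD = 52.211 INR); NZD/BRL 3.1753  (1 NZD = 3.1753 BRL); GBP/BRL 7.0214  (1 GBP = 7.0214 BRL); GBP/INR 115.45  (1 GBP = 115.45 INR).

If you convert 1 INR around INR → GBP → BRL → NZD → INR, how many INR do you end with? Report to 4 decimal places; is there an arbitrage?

Around INR → GBP → BRL → NZD → INR: 1 ÷ 115.45 × 7.0214 ÷ 3.1753 × 52.211 = 1.000016
Product ≈ 1 (deviation 0.002%, within rounding noise).

1.0000 (no arbitrage)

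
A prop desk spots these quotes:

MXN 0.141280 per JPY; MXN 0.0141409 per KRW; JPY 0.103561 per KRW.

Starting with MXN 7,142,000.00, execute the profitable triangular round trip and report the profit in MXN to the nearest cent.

Profitable loop is MXN → KRW → JPY → MXN:
MXN 7,142,000.00 ÷ 0.0141409 = KRW 505,059,791
KRW 505,059,791 × 0.103561 = JPY 52,304,497
JPY 52,304,497 × 0.141280 = MXN 7,389,579.34
Profit = MXN 7,389,579.34 − MXN 7,142,000.00

Profit: MXN 247,579.34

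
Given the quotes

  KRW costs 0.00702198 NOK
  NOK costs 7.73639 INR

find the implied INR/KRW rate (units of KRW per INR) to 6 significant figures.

1 INR ÷ 7.73639 = 0.129259 NOK
0.129259 NOK ÷ 0.00702198 = 18.4078 KRW

INR/KRW = 18.4078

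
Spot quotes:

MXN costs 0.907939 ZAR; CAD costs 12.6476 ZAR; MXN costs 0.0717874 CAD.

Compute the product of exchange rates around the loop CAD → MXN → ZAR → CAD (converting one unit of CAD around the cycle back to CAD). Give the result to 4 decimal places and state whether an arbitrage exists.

Around CAD → MXN → ZAR → CAD: 1 ÷ 0.0717874 × 0.907939 ÷ 12.6476 = 1.000001
Product ≈ 1 (deviation 0.000%, within rounding noise).

1.0000 (no arbitrage)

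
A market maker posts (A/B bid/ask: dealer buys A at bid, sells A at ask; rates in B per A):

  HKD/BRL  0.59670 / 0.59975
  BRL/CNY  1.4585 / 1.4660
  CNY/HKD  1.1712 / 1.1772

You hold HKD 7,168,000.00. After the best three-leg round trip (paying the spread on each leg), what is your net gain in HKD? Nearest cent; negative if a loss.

Best loop HKD → BRL → CNY → HKD:
HKD 7,168,000.00 × 0.59670 (sell HKD at bid) = BRL 4,277,145.60
BRL 4,277,145.60 × 1.4585 (sell BRL at bid) = CNY 6,238,216.86
CNY 6,238,216.86 × 1.1712 (sell CNY at bid) = HKD 7,306,199.58

Net profit: HKD 138,199.58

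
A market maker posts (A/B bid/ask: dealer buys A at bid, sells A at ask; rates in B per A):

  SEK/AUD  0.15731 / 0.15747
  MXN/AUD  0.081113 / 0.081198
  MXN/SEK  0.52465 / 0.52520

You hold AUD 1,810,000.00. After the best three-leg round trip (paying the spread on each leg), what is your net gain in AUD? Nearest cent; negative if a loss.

Best loop AUD → MXN → SEK → AUD:
AUD 1,810,000.00 ÷ 0.081198 (buy MXN at ask) = MXN 22,291,189.44
MXN 22,291,189.44 × 0.52465 (sell MXN at bid) = SEK 11,695,072.54
SEK 11,695,072.54 × 0.15731 (sell SEK at bid) = AUD 1,839,751.86

Net profit: AUD 29,751.86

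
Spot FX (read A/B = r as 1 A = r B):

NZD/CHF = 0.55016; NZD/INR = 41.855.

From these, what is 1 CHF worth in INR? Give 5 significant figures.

CHF/INR = 76.078

1 CHF ÷ 0.55016 = 1.81765 NZD
1.81765 NZD × 41.855 = 76.0779 INR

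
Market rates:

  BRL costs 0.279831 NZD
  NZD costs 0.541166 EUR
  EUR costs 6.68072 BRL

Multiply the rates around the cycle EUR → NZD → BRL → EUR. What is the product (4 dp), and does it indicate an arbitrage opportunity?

Around EUR → NZD → BRL → EUR: 1 ÷ 0.541166 ÷ 0.279831 ÷ 6.68072 = 0.988440
Product < 1; profitable direction is EUR → BRL → NZD → EUR.

0.9884 (arbitrage exists)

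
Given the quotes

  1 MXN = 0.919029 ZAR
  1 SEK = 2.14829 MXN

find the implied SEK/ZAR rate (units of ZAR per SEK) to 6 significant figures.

1 SEK × 2.14829 = 2.14829 MXN
2.14829 MXN × 0.919029 = 1.97434 ZAR

SEK/ZAR = 1.97434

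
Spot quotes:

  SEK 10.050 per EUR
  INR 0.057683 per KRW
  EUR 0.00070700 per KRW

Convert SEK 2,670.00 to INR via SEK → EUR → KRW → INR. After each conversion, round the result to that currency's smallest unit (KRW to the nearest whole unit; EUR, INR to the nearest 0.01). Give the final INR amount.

SEK 2,670.00 ÷ 10.050 = EUR 265.67
EUR 265.67 ÷ 0.00070700 = KRW 375,771
KRW 375,771 × 0.057683 = INR 21,675.60

INR 21,675.60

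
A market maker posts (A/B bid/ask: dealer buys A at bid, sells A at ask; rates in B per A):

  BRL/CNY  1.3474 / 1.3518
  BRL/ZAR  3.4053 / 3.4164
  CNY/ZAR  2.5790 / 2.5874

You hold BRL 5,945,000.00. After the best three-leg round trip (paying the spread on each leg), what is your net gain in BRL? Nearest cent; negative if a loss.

Best loop BRL → CNY → ZAR → BRL:
BRL 5,945,000.00 × 1.3474 (sell BRL at bid) = CNY 8,010,293.00
CNY 8,010,293.00 × 2.5790 (sell CNY at bid) = ZAR 20,658,545.65
ZAR 20,658,545.65 ÷ 3.4164 (buy BRL at ask) = BRL 6,046,875.56

Net profit: BRL 101,875.56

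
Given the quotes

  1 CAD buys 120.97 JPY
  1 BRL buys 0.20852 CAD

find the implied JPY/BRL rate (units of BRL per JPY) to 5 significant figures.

JPY/BRL = 0.039644

1 JPY ÷ 120.97 = 0.00826651 CAD
0.00826651 CAD ÷ 0.20852 = 0.0396437 BRL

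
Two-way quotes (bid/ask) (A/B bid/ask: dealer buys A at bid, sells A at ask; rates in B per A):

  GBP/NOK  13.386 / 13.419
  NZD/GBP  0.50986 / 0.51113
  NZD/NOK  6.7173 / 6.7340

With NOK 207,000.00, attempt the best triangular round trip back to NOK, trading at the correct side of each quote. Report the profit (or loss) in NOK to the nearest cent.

Net profit: NOK 2,796.87

Best loop NOK → NZD → GBP → NOK:
NOK 207,000.00 ÷ 6.7340 (buy NZD at ask) = NZD 30,739.53
NZD 30,739.53 × 0.50986 (sell NZD at bid) = GBP 15,672.86
GBP 15,672.86 × 13.386 (sell GBP at bid) = NOK 209,796.87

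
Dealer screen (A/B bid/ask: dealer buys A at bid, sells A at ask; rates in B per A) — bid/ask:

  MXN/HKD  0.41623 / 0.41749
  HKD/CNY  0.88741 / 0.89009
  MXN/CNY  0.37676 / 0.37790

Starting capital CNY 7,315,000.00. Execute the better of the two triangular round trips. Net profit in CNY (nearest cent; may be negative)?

Net profit: CNY 101,502.02

Best loop CNY → HKD → MXN → CNY:
CNY 7,315,000.00 ÷ 0.89009 (buy HKD at ask) = HKD 8,218,270.06
HKD 8,218,270.06 ÷ 0.41749 (buy MXN at ask) = MXN 19,684,950.69
MXN 19,684,950.69 × 0.37676 (sell MXN at bid) = CNY 7,416,502.02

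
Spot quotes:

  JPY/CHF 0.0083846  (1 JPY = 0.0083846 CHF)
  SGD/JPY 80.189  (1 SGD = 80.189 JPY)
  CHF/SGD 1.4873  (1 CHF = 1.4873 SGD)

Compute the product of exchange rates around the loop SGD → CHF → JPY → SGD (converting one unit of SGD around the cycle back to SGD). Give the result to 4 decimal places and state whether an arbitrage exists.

1.0000 (no arbitrage)

Around SGD → CHF → JPY → SGD: 1 ÷ 1.4873 ÷ 0.0083846 ÷ 80.189 = 1.000010
Product ≈ 1 (deviation 0.001%, within rounding noise).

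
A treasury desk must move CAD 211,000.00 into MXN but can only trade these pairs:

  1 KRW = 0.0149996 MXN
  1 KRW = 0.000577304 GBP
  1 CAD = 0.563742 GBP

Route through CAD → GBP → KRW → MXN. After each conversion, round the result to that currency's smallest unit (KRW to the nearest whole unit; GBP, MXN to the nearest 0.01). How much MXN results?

MXN 3,090,565.49

CAD 211,000.00 × 0.563742 = GBP 118,949.56
GBP 118,949.56 ÷ 0.000577304 = KRW 206,043,194
KRW 206,043,194 × 0.0149996 = MXN 3,090,565.49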